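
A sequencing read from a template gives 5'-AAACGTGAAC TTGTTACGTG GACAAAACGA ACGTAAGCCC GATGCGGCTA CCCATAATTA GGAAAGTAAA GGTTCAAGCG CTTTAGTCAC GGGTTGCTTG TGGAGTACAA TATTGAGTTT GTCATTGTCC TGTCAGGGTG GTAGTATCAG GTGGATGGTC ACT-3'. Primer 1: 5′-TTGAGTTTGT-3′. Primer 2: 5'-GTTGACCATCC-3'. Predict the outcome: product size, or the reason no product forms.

No product — primer 2 has no binding site in the template.

Primer 2 (GTTGACCATCC) does not match the top strand, and its reverse complement GGATGGTCAAC does not match either.
With no annealing site for primer 2, no amplification occurs.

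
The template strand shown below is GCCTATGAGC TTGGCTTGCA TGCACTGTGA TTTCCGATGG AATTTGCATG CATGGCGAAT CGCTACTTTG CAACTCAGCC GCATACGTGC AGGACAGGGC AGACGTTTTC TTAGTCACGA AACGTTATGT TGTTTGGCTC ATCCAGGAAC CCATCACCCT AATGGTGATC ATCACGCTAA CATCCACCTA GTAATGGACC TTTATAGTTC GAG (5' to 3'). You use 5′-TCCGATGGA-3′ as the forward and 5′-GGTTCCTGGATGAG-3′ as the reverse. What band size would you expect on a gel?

119 bp

Scanning the template, TCCGATGGA occurs at positions 33–41; this primer anneals to the bottom strand there with its 3' end pointing downstream.
Taking the reverse complement of GGTTCCTGGATGAG gives CTCATCCAGGAACC, found at positions 138–151 on the template; the primer anneals here to the top strand with its 3' end pointing upstream.
The product runs from position 33 to position 151, so its length is 151 − 33 + 1 = 119 bp.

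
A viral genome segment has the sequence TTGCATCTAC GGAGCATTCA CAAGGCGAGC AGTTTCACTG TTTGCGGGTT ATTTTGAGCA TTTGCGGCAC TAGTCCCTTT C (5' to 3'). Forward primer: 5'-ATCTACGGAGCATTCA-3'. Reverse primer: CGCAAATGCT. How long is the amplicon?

62 bp

The forward primer matches the template at positions 5–20.
Taking the reverse complement of CGCAAATGCT gives AGCATTTGCG, found at positions 57–66 on the template; the primer anneals here to the top strand with its 3' end pointing upstream.
Amplicon spans positions 5–66: 62 bp.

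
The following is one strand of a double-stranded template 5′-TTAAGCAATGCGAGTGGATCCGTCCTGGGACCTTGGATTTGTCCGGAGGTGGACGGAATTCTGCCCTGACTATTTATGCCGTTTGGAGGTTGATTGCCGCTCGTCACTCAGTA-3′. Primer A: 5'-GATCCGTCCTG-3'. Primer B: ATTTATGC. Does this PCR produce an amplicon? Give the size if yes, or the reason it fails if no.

No product — both primers anneal to the same strand and extend in the same direction.

Primer A (GATCCGTCCTG) matches the top strand at positions 17–27 (3' end points downstream).
Primer B (ATTTATGC) also matches the top strand directly, at positions 72–79 — its reverse complement GCATAAAT is not present.
Both primers anneal to the bottom strand with 3' ends pointing the same way, so neither can prime synthesis back toward the other.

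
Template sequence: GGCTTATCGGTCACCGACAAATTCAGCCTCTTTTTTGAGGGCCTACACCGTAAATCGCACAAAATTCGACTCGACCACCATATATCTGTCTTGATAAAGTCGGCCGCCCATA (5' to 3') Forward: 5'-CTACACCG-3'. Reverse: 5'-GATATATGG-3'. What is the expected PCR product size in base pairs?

Scanning the template, CTACACCG occurs at positions 43–50; this primer anneals to the bottom strand there with its 3' end pointing downstream.
Reverse complement of the reverse primer: CCATATATC. This occurs on the top strand at positions 78–86.
Product length = (reverse-primer end) − (forward-primer start) + 1 = 86 − 43 + 1 = 44 bp.

44 bp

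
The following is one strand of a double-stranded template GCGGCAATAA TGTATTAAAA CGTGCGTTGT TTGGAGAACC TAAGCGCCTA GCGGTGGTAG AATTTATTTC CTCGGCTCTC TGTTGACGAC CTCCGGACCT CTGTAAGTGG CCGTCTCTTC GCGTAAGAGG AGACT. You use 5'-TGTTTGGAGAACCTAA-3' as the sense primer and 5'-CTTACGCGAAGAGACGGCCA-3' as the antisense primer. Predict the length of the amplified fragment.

100 bp

The forward primer matches the template at positions 28–43.
Taking the reverse complement of CTTACGCGAAGAGACGGCCA gives TGGCCGTCTCTTCGCGTAAG, found at positions 108–127 on the template; the primer anneals here to the top strand with its 3' end pointing upstream.
The product runs from position 28 to position 127, so its length is 127 − 28 + 1 = 100 bp.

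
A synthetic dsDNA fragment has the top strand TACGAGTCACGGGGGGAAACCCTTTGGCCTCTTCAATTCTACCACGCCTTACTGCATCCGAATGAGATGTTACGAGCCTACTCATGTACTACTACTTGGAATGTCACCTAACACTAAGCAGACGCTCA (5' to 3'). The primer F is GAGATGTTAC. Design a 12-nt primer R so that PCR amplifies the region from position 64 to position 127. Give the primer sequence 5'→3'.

The product's 3' end on the top strand is position 127.
The reverse primer anneals to the top strand over positions 116–127, i.e. to AAGCAGACGCTC.
Its sequence written 5'→3' is the reverse complement: GAGCGTCTGCTT.

5'-GAGCGTCTGCTT-3'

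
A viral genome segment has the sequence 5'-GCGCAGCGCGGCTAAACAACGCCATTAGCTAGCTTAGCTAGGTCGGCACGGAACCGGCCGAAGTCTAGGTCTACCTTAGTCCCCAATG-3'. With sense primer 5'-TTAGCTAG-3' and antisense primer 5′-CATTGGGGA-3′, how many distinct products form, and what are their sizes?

Two products: 64 bp, 55 bp

The forward primer TTAGCTAG matches the top strand at positions 25–32, 34–41.
The reverse primer's reverse complement is TCCCCAATG, matching at positions 80–88.
Each forward site pairs with the reverse site to give a product ending at position 88: sizes 64, 55 bp.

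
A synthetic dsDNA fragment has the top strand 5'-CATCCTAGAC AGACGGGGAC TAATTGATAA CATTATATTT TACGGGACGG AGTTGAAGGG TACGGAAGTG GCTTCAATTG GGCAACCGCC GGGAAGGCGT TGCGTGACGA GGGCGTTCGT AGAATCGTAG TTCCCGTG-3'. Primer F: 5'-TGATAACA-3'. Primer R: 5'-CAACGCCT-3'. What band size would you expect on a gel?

78 bp

The forward primer matches the template at positions 25–32.
Reverse complement of the reverse primer: AGGCGTTG. This occurs on the top strand at positions 95–102.
Product length = (reverse-primer end) − (forward-primer start) + 1 = 102 − 25 + 1 = 78 bp.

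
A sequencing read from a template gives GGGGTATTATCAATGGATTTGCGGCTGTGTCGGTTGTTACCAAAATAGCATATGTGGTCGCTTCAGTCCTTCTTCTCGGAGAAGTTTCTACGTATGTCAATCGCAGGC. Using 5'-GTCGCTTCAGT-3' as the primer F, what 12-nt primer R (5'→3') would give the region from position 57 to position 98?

The product's 3' end on the top strand is position 98.
The reverse primer anneals to the top strand over positions 87–98, i.e. to TCTACGTATGTC.
Its sequence written 5'→3' is the reverse complement: GACATACGTAGA.

5'-GACATACGTAGA-3'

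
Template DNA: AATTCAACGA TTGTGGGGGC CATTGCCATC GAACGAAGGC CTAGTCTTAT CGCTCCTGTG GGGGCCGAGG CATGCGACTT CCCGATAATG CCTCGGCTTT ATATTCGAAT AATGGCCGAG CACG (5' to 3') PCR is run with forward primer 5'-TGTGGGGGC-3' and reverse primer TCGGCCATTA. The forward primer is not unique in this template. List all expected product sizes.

108 bp, 63 bp

The forward primer TGTGGGGGC matches the top strand at positions 12–20, 57–65.
The reverse primer's reverse complement is TAATGGCCGA, matching at positions 110–119.
Each forward site pairs with the reverse site to give a product ending at position 119: sizes 108, 63 bp.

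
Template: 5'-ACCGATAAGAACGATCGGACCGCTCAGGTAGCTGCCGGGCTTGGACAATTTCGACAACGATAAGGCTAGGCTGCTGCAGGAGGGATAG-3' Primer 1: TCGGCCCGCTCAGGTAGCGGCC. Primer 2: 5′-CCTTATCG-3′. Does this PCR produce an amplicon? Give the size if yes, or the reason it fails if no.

Primer 1 (TCGGCCCGCTCAGGTAGCGGCC) does not match the top strand, and its reverse complement GGCCGCTACCTGAGCGGGCCGA does not match either.
With no annealing site for primer 1, no amplification occurs.

No product — primer 1 has no binding site in the template.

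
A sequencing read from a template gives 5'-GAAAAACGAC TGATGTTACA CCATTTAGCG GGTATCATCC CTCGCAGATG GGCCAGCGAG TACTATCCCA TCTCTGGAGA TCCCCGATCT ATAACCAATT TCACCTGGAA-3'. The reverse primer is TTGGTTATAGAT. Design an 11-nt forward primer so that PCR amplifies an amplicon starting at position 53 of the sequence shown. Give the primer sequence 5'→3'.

The reverse primer's reverse complement ATCTATAACCAA matches the template at positions 87–98; the product starts at position 53.
The forward primer is identical to the top strand over positions 53–63: CCAGCGAGTAC.

5'-CCAGCGAGTAC-3'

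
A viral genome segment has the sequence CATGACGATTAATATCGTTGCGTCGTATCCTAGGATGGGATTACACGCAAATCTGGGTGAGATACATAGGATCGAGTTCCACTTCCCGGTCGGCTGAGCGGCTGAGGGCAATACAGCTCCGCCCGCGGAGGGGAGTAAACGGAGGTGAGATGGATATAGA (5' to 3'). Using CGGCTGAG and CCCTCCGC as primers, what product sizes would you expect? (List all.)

The forward primer CGGCTGAG matches the top strand at positions 91–98, 99–106.
The reverse primer's reverse complement is GCGGAGGG, matching at positions 125–132.
Each forward site pairs with the reverse site to give a product ending at position 132: sizes 42, 34 bp.

42 bp, 34 bp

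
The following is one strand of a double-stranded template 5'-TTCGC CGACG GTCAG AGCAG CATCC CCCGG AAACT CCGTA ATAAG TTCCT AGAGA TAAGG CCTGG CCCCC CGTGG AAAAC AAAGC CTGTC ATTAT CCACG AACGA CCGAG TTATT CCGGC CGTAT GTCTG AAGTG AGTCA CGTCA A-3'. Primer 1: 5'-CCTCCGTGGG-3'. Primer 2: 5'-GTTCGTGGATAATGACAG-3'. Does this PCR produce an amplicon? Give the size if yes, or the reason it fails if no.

No product — primer 1 has no binding site in the template.

Primer 1 (CCTCCGTGGG) does not match the top strand, and its reverse complement CCCACGGAGG does not match either.
With no annealing site for primer 1, no amplification occurs.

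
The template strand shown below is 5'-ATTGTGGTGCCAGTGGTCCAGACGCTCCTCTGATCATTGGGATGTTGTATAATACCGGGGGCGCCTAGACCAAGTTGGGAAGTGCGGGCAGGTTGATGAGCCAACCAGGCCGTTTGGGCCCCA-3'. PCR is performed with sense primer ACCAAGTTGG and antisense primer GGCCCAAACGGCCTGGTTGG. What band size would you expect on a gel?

52 bp

The forward primer matches the template at positions 69–78.
Taking the reverse complement of GGCCCAAACGGCCTGGTTGG gives CCAACCAGGCCGTTTGGGCC, found at positions 101–120 on the template; the primer anneals here to the top strand with its 3' end pointing upstream.
The product runs from position 69 to position 120, so its length is 120 − 69 + 1 = 52 bp.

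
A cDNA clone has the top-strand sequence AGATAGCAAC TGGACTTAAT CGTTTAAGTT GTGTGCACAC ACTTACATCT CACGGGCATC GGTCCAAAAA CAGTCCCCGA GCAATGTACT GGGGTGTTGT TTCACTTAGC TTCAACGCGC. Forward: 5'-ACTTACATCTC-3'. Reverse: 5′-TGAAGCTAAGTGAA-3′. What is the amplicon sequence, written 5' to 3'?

5'-ACTTACATCTCACGGGCATCGGTCCAAAAACAGTCCCCGAGCAATGTACTGGGGTGTTGTTTCACTTAGCTTCA-3'

Forward primer ACTTACATCTC is found on the top strand at positions 41–51.
Reverse complement of the reverse primer: TTCACTTAGCTTCA. This occurs on the top strand at positions 101–114.
The product is the template from position 41 through 114 (74 bp).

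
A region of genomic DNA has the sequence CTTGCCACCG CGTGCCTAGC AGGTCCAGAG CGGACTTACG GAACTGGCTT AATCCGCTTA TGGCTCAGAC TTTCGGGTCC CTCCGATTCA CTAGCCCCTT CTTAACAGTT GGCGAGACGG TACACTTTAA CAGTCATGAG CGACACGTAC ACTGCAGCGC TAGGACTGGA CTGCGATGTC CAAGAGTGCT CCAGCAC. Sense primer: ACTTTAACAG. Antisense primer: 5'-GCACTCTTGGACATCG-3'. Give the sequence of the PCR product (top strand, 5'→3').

The forward primer matches the template at positions 124–133.
Taking the reverse complement of GCACTCTTGGACATCG gives CGATGTCCAAGAGTGC, found at positions 174–189 on the template; the primer anneals here to the top strand with its 3' end pointing upstream.
The product is the template from position 124 through 189 (66 bp).

5'-ACTTTAACAGTCATGAGCGACACGTACACTGCAGCGCTAGGACTGGACTGCGATGTCCAAGAGTGC-3'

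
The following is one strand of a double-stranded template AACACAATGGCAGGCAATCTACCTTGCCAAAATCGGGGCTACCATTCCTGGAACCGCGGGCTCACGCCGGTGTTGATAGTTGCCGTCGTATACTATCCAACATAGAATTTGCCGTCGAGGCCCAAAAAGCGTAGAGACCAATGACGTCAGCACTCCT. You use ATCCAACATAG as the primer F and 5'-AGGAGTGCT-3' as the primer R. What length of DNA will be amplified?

Forward primer ATCCAACATAG is found on the top strand at positions 95–105.
The reverse primer's reverse complement is AGCACTCCT, which matches the template at positions 149–157.
Amplicon spans positions 95–157: 63 bp.

63 bp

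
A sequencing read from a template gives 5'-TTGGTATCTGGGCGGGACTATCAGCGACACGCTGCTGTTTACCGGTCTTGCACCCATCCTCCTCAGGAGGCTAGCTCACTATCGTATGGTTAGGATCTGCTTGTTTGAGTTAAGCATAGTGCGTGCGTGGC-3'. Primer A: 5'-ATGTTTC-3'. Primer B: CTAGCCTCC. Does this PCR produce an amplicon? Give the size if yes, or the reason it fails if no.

Primer A (ATGTTTC) does not match the top strand, and its reverse complement GAAACAT does not match either.
With no annealing site for primer A, no amplification occurs.

No product — primer A has no binding site in the template.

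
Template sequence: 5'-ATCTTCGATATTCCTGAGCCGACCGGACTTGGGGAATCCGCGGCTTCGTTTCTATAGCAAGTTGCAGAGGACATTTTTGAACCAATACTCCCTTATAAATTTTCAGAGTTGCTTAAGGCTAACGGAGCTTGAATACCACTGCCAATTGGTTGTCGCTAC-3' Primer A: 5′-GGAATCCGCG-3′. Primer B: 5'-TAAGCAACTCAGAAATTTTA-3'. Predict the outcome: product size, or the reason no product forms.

No product — primer B has no binding site in the template.

Primer B (TAAGCAACTCAGAAATTTTA) does not match the top strand, and its reverse complement TAAAATTTCTGAGTTGCTTA does not match either.
With no annealing site for primer B, no amplification occurs.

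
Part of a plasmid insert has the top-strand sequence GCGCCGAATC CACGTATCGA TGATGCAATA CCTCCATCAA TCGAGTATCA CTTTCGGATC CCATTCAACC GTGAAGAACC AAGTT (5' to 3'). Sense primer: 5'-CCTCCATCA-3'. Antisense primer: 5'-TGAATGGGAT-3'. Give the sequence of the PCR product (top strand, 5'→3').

The forward primer matches the template at positions 31–39.
Taking the reverse complement of TGAATGGGAT gives ATCCCATTCA, found at positions 58–67 on the template; the primer anneals here to the top strand with its 3' end pointing upstream.
The product is the template from position 31 through 67 (37 bp).

5'-CCTCCATCAATCGAGTATCACTTTCGGATCCCATTCA-3'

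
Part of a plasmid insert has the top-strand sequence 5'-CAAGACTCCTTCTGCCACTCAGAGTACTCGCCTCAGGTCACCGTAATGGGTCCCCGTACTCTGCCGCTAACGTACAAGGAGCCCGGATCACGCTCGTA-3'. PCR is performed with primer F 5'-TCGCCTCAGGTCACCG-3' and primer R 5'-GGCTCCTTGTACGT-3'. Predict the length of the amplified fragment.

The forward primer matches the template at positions 28–43.
The reverse primer's reverse complement is ACGTACAAGGAGCC, which matches the template at positions 70–83.
Amplicon spans positions 28–83: 56 bp.

56 bp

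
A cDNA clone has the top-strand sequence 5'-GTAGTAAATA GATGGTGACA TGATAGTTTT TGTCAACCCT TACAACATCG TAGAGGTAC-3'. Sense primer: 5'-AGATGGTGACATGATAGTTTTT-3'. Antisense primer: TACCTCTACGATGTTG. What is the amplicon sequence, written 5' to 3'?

Scanning the template, AGATGGTGACATGATAGTTTTT occurs at positions 10–31; this primer anneals to the bottom strand there with its 3' end pointing downstream.
The reverse primer's reverse complement is CAACATCGTAGAGGTA, which matches the template at positions 43–58.
The product is the template from position 10 through 58 (49 bp).

5'-AGATGGTGACATGATAGTTTTTGTCAACCCTTACAACATCGTAGAGGTA-3'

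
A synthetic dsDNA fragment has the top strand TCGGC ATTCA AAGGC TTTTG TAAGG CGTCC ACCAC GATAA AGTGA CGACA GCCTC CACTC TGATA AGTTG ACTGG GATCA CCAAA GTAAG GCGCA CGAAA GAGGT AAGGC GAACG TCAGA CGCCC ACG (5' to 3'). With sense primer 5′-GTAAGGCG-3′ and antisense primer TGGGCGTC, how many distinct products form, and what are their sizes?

Three products: 107 bp, 41 bp, 23 bp

The forward primer GTAAGGCG matches the top strand at positions 20–27, 86–93, 104–111.
The reverse primer's reverse complement is GACGCCCA, matching at positions 119–126.
Each forward site pairs with the reverse site to give a product ending at position 126: sizes 107, 41, 23 bp.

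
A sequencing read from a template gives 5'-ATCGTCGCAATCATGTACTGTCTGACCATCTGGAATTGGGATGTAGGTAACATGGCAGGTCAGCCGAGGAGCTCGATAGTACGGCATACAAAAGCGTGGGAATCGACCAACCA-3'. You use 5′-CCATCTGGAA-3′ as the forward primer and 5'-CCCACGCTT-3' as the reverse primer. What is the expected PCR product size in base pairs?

75 bp

Scanning the template, CCATCTGGAA occurs at positions 26–35; this primer anneals to the bottom strand there with its 3' end pointing downstream.
The reverse primer's reverse complement is AAGCGTGGG, which matches the template at positions 92–100.
Amplicon spans positions 26–100: 75 bp.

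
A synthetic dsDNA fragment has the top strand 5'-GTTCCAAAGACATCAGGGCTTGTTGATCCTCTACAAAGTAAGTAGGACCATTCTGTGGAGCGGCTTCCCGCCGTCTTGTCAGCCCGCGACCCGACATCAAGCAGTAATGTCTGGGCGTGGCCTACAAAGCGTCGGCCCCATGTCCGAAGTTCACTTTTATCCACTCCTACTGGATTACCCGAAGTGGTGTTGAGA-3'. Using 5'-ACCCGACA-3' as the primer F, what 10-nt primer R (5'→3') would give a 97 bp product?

5'-ACTTCGGGTA-3'

The forward primer binds at positions 89–96, so a 97 bp product ends at position 89 + 97 − 1 = 185.
The reverse primer anneals to the top strand over positions 176–185, i.e. to TACCCGAAGT.
Its sequence written 5'→3' is the reverse complement: ACTTCGGGTA.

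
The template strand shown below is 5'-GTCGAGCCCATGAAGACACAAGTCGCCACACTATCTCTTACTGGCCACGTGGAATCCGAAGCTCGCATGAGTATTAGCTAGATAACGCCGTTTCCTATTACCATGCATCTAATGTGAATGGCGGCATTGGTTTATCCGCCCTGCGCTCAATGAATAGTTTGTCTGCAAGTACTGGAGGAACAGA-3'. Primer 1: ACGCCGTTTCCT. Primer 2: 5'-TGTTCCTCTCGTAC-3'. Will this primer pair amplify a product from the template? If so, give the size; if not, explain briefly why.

No product — primer 2 has no binding site in the template.

Primer 2 (TGTTCCTCTCGTAC) does not match the top strand, and its reverse complement GTACGAGAGGAACA does not match either.
With no annealing site for primer 2, no amplification occurs.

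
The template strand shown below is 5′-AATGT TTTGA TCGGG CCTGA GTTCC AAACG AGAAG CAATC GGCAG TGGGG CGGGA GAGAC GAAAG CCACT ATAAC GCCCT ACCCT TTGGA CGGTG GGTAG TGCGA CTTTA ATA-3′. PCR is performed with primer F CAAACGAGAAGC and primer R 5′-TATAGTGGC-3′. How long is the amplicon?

Scanning the template, CAAACGAGAAGC occurs at positions 25–36; this primer anneals to the bottom strand there with its 3' end pointing downstream.
Taking the reverse complement of TATAGTGGC gives GCCACTATA, found at positions 65–73 on the template; the primer anneals here to the top strand with its 3' end pointing upstream.
Product length = (reverse-primer end) − (forward-primer start) + 1 = 73 − 25 + 1 = 49 bp.

49 bp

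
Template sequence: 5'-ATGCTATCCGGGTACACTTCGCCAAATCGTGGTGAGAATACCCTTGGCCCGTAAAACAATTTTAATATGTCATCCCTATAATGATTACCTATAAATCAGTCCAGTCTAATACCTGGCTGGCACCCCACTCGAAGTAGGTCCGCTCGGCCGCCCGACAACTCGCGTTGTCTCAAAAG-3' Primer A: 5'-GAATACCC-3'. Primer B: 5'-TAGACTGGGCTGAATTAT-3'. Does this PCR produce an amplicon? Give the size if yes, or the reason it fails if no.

No product — primer B has no binding site in the template.

Primer B (TAGACTGGGCTGAATTAT) does not match the top strand, and its reverse complement ATAATTCAGCCCAGTCTA does not match either.
With no annealing site for primer B, no amplification occurs.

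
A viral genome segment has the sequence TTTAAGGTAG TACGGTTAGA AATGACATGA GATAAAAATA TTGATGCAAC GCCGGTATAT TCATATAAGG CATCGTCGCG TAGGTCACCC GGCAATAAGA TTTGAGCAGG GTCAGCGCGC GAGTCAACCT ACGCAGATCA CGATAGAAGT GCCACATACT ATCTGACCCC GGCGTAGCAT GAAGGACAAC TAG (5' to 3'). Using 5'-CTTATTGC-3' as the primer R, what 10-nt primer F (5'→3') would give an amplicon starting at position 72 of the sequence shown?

5'-ATCGTCGCGT-3'

The reverse primer's reverse complement GCAATAAG matches the template at positions 92–99; the product starts at position 72.
The forward primer is identical to the top strand over positions 72–81: ATCGTCGCGT.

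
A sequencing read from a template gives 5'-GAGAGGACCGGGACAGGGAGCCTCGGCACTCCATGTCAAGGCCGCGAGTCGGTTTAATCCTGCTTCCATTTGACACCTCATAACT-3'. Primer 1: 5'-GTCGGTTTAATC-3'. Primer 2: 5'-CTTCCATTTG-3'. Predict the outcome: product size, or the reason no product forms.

No product — both primers anneal to the same strand and extend in the same direction.

Primer 1 (GTCGGTTTAATC) matches the top strand at positions 48–59 (3' end points downstream).
Primer 2 (CTTCCATTTG) also matches the top strand directly, at positions 63–72 — its reverse complement CAAATGGAAG is not present.
Both primers anneal to the bottom strand with 3' ends pointing the same way, so neither can prime synthesis back toward the other.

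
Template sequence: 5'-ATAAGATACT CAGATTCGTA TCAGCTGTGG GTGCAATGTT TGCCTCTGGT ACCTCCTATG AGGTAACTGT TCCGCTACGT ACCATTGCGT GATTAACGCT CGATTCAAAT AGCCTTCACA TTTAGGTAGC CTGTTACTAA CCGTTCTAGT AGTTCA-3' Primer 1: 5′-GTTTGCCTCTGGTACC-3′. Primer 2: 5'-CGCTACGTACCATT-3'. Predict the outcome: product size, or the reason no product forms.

Primer 1 (GTTTGCCTCTGGTACC) matches the top strand at positions 38–53 (3' end points downstream).
Primer 2 (CGCTACGTACCATT) also matches the top strand directly, at positions 73–86 — its reverse complement AATGGTACGTAGCG is not present.
Both primers anneal to the bottom strand with 3' ends pointing the same way, so neither can prime synthesis back toward the other.

No product — both primers anneal to the same strand and extend in the same direction.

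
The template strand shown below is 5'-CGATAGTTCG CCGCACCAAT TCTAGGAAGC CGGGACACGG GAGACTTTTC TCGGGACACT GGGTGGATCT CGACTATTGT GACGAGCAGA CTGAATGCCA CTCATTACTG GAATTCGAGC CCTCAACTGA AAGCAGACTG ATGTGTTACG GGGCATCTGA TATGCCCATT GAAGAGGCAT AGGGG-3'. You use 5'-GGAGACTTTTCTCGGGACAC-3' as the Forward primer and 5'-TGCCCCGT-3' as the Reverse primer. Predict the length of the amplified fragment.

Forward primer GGAGACTTTTCTCGGGACAC is found on the top strand at positions 40–59.
Taking the reverse complement of TGCCCCGT gives ACGGGGCA, found at positions 148–155 on the template; the primer anneals here to the top strand with its 3' end pointing upstream.
The product runs from position 40 to position 155, so its length is 155 − 40 + 1 = 116 bp.

116 bp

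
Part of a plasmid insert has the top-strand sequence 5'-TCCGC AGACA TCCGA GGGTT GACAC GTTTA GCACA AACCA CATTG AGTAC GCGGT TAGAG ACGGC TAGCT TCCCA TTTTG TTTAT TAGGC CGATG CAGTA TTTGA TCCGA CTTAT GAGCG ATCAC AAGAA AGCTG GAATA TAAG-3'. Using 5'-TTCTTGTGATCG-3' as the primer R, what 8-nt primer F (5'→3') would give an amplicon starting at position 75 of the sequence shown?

The reverse primer's reverse complement CGATCACAAGAA matches the template at positions 119–130; the product starts at position 75.
The forward primer is identical to the top strand over positions 75–82: ATTTTGTT.

5'-ATTTTGTT-3'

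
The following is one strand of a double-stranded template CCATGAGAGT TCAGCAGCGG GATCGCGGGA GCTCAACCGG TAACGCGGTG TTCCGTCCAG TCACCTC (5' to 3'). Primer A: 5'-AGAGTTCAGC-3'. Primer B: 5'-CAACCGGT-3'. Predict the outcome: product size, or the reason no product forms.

Primer A (AGAGTTCAGC) matches the top strand at positions 6–15 (3' end points downstream).
Primer B (CAACCGGT) also matches the top strand directly, at positions 34–41 — its reverse complement ACCGGTTG is not present.
Both primers anneal to the bottom strand with 3' ends pointing the same way, so neither can prime synthesis back toward the other.

No product — both primers anneal to the same strand and extend in the same direction.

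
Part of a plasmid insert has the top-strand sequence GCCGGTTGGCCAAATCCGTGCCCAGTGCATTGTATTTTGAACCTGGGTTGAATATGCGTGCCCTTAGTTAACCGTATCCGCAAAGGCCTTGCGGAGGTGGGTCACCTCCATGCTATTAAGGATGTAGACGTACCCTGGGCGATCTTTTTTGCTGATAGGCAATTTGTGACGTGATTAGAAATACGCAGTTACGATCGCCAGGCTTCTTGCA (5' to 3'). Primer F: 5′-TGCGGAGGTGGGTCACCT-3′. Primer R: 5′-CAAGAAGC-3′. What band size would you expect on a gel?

120 bp

The forward primer matches the template at positions 90–107.
The reverse primer's reverse complement is GCTTCTTG, which matches the template at positions 202–209.
Amplicon spans positions 90–209: 120 bp.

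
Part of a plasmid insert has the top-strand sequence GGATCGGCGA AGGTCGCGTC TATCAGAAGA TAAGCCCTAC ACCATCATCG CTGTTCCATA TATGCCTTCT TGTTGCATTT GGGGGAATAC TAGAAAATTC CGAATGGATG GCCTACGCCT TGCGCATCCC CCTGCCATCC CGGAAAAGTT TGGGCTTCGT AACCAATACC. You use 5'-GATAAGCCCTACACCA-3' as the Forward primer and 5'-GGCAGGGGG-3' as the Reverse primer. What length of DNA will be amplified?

108 bp

Scanning the template, GATAAGCCCTACACCA occurs at positions 29–44; this primer anneals to the bottom strand there with its 3' end pointing downstream.
Taking the reverse complement of GGCAGGGGG gives CCCCCTGCC, found at positions 128–136 on the template; the primer anneals here to the top strand with its 3' end pointing upstream.
The product runs from position 29 to position 136, so its length is 136 − 29 + 1 = 108 bp.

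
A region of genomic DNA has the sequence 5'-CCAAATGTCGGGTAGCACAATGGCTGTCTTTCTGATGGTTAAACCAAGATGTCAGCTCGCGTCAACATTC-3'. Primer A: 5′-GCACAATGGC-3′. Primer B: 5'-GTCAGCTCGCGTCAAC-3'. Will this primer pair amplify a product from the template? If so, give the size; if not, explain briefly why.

No product — both primers anneal to the same strand and extend in the same direction.

Primer A (GCACAATGGC) matches the top strand at positions 15–24 (3' end points downstream).
Primer B (GTCAGCTCGCGTCAAC) also matches the top strand directly, at positions 51–66 — its reverse complement GTTGACGCGAGCTGAC is not present.
Both primers anneal to the bottom strand with 3' ends pointing the same way, so neither can prime synthesis back toward the other.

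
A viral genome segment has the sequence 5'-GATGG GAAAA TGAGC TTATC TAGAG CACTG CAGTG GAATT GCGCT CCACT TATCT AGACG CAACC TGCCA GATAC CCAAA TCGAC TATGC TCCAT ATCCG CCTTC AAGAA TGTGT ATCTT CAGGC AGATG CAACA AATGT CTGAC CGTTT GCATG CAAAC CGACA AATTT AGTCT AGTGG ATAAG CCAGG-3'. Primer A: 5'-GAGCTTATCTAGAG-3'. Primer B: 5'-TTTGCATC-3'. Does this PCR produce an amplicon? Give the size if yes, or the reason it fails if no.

Primer B (TTTGCATC) does not match the top strand, and its reverse complement GATGCAAA does not match either.
With no annealing site for primer B, no amplification occurs.

No product — primer B has no binding site in the template.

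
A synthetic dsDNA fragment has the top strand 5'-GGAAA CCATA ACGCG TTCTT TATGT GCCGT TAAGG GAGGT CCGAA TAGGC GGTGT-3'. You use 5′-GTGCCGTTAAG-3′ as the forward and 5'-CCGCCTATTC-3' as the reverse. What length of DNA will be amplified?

The forward primer matches the template at positions 24–34.
Reverse complement of the reverse primer: GAATAGGCGG. This occurs on the top strand at positions 43–52.
The product runs from position 24 to position 52, so its length is 52 − 24 + 1 = 29 bp.

29 bp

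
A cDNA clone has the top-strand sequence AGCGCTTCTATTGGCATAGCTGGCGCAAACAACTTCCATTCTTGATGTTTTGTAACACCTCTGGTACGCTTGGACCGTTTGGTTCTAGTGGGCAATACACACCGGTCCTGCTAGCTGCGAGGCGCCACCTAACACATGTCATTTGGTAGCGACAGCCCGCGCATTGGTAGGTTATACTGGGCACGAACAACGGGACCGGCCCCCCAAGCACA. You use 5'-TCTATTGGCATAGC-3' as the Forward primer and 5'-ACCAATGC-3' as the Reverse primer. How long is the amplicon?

162 bp

Forward primer TCTATTGGCATAGC is found on the top strand at positions 7–20.
Reverse complement of the reverse primer: GCATTGGT. This occurs on the top strand at positions 161–168.
Product length = (reverse-primer end) − (forward-primer start) + 1 = 168 − 7 + 1 = 162 bp.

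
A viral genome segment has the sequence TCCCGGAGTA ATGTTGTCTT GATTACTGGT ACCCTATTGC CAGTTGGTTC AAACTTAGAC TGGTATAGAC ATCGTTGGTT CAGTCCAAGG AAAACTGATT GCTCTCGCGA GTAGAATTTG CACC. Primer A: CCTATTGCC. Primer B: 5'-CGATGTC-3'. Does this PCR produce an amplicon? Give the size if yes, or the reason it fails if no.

Primer A (CCTATTGCC) matches the top strand at positions 33–41; it acts as a forward primer.
Primer B's reverse complement is GACATCG, matching the top strand at positions 68–74; it acts as a reverse primer.
The 3' ends face each other across positions 33–74, giving a 42 bp product.

Yes — a 42 bp product.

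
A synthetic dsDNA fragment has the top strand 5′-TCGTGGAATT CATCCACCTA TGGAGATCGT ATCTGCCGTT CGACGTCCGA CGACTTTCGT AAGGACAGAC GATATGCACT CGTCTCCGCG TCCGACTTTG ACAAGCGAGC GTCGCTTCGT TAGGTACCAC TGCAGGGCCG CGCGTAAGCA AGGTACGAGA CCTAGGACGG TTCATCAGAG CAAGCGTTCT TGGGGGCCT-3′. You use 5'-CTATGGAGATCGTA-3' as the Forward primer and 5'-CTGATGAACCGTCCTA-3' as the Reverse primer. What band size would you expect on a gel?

Forward primer CTATGGAGATCGTA is found on the top strand at positions 18–31.
Reverse complement of the reverse primer: TAGGACGGTTCATCAG. This occurs on the top strand at positions 163–178.
The product runs from position 18 to position 178, so its length is 178 − 18 + 1 = 161 bp.

161 bp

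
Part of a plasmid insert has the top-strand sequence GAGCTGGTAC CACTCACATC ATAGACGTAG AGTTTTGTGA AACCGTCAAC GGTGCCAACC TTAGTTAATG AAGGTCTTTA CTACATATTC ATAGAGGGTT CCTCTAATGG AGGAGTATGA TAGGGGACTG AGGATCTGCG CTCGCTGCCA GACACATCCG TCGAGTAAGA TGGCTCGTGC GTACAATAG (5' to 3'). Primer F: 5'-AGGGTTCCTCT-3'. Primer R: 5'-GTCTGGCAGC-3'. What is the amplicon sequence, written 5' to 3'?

5'-AGGGTTCCTCTAATGGAGGAGTATGATAGGGGACTGAGGATCTGCGCTCGCTGCCAGAC-3'

The forward primer matches the template at positions 95–105.
Taking the reverse complement of GTCTGGCAGC gives GCTGCCAGAC, found at positions 144–153 on the template; the primer anneals here to the top strand with its 3' end pointing upstream.
The product is the template from position 95 through 153 (59 bp).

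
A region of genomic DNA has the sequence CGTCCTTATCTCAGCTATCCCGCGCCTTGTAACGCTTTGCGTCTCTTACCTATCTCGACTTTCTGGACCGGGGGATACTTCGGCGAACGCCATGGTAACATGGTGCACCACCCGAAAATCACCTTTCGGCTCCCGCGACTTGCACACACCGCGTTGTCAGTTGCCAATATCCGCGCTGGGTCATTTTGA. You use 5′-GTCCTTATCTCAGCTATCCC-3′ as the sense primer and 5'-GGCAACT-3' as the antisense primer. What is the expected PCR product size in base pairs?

164 bp

Scanning the template, GTCCTTATCTCAGCTATCCC occurs at positions 2–21; this primer anneals to the bottom strand there with its 3' end pointing downstream.
Reverse complement of the reverse primer: AGTTGCC. This occurs on the top strand at positions 159–165.
The product runs from position 2 to position 165, so its length is 165 − 2 + 1 = 164 bp.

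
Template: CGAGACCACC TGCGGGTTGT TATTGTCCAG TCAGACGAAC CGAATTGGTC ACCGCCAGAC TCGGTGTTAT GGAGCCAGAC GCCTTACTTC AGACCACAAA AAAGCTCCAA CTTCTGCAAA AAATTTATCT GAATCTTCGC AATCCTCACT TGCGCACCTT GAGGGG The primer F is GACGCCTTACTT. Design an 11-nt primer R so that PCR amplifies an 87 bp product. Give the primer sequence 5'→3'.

5'-CCTCAAGGTGC-3'

The forward primer binds at positions 78–89, so an 87 bp product ends at position 78 + 87 − 1 = 164.
The reverse primer anneals to the top strand over positions 154–164, i.e. to GCACCTTGAGG.
Its sequence written 5'→3' is the reverse complement: CCTCAAGGTGC.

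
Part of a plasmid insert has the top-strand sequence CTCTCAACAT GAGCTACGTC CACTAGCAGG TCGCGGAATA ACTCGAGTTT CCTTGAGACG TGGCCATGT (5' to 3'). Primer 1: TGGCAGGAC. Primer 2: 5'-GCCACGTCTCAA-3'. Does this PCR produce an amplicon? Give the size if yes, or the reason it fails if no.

Primer 1 (TGGCAGGAC) does not match the top strand, and its reverse complement GTCCTGCCA does not match either.
With no annealing site for primer 1, no amplification occurs.

No product — primer 1 has no binding site in the template.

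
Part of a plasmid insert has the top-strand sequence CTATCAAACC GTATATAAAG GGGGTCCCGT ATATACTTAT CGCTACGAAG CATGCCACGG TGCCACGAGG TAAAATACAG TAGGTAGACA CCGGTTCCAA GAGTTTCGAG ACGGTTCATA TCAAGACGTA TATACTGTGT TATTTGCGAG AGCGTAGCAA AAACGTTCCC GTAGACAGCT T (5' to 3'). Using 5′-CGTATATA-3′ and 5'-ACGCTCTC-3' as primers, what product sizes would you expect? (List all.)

146 bp, 128 bp, 29 bp

The forward primer CGTATATA matches the top strand at positions 10–17, 28–35, 127–134.
The reverse primer's reverse complement is GAGAGCGT, matching at positions 148–155.
Each forward site pairs with the reverse site to give a product ending at position 155: sizes 146, 128, 29 bp.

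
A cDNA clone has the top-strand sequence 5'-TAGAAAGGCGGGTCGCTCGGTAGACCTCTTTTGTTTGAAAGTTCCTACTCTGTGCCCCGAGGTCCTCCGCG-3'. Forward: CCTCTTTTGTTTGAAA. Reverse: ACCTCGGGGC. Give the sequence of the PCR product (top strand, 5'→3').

5'-CCTCTTTTGTTTGAAAGTTCCTACTCTGTGCCCCGAGGT-3'

Forward primer CCTCTTTTGTTTGAAA is found on the top strand at positions 25–40.
Reverse complement of the reverse primer: GCCCCGAGGT. This occurs on the top strand at positions 54–63.
The product is the template from position 25 through 63 (39 bp).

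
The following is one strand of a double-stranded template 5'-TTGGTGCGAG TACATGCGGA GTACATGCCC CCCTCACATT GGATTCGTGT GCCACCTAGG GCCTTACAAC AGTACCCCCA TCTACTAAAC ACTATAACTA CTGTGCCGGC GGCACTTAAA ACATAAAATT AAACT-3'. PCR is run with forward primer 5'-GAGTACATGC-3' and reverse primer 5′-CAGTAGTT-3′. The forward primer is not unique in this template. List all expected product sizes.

96 bp, 85 bp

The forward primer GAGTACATGC matches the top strand at positions 8–17, 19–28.
The reverse primer's reverse complement is AACTACTG, matching at positions 96–103.
Each forward site pairs with the reverse site to give a product ending at position 103: sizes 96, 85 bp.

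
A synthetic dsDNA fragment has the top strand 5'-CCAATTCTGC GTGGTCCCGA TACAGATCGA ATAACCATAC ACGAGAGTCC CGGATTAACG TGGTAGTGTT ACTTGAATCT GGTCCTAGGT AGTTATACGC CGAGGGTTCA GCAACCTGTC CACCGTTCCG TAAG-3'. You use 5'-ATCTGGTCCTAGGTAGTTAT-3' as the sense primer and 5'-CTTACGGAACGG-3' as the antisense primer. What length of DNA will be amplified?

58 bp

Scanning the template, ATCTGGTCCTAGGTAGTTAT occurs at positions 77–96; this primer anneals to the bottom strand there with its 3' end pointing downstream.
Reverse complement of the reverse primer: CCGTTCCGTAAG. This occurs on the top strand at positions 123–134.
The product runs from position 77 to position 134, so its length is 134 − 77 + 1 = 58 bp.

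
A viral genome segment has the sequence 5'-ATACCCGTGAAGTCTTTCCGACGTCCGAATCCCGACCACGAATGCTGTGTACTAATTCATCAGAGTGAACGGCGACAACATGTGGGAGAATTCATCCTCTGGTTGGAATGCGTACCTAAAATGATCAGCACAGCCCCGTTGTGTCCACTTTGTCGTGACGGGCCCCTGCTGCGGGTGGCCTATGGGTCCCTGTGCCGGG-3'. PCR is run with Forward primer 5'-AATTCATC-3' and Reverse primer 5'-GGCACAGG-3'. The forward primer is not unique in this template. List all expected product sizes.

The forward primer AATTCATC matches the top strand at positions 54–61, 89–96.
The reverse primer's reverse complement is CCTGTGCC, matching at positions 189–196.
Each forward site pairs with the reverse site to give a product ending at position 196: sizes 143, 108 bp.

143 bp, 108 bp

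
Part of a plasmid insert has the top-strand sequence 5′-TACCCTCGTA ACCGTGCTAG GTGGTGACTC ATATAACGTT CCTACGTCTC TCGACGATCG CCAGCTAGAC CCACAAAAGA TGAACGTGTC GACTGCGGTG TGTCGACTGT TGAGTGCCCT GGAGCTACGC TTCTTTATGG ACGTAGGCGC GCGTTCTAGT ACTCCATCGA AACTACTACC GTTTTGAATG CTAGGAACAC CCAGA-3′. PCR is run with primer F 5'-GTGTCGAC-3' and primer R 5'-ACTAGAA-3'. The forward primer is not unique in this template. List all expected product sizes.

75 bp, 61 bp

The forward primer GTGTCGAC matches the top strand at positions 86–93, 100–107.
The reverse primer's reverse complement is TTCTAGT, matching at positions 154–160.
Each forward site pairs with the reverse site to give a product ending at position 160: sizes 75, 61 bp.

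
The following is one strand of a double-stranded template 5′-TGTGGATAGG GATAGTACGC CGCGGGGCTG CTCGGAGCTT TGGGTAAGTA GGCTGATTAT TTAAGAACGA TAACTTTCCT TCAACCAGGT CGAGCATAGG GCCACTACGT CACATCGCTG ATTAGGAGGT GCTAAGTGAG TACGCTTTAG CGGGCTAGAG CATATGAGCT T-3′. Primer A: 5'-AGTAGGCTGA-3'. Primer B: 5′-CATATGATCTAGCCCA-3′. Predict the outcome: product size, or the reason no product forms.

No product — primer B has no binding site in the template.

Primer B (CATATGATCTAGCCCA) does not match the top strand, and its reverse complement TGGGCTAGATCATATG does not match either.
With no annealing site for primer B, no amplification occurs.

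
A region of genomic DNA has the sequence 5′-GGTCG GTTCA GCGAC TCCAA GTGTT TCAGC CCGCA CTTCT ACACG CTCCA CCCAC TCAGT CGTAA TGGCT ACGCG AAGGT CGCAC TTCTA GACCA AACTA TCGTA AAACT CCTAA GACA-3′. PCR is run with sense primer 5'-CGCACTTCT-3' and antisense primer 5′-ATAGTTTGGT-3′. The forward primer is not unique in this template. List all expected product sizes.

70 bp, 21 bp

The forward primer CGCACTTCT matches the top strand at positions 32–40, 81–89.
The reverse primer's reverse complement is ACCAAACTAT, matching at positions 92–101.
Each forward site pairs with the reverse site to give a product ending at position 101: sizes 70, 21 bp.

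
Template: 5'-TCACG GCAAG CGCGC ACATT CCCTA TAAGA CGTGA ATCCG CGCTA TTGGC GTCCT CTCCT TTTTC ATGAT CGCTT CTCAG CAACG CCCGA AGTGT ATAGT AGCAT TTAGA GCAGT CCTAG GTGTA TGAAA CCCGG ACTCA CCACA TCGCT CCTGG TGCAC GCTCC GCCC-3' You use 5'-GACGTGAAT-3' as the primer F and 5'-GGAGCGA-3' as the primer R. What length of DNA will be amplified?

124 bp

The forward primer matches the template at positions 29–37.
The reverse primer's reverse complement is TCGCTCC, which matches the template at positions 146–152.
Amplicon spans positions 29–152: 124 bp.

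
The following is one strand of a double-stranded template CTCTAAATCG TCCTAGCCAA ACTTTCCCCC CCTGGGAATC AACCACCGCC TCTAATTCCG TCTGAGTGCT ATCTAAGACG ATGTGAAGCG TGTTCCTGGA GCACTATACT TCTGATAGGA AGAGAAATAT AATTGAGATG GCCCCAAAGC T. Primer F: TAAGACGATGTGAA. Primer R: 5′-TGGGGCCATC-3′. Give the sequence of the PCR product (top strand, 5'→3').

5'-TAAGACGATGTGAAGCGTGTTCCTGGAGCACTATACTTCTGATAGGAAGAGAAATATAATTGAGATGGCCCCA-3'

Forward primer TAAGACGATGTGAA is found on the top strand at positions 74–87.
The reverse primer's reverse complement is GATGGCCCCA, which matches the template at positions 137–146.
The product is the template from position 74 through 146 (73 bp).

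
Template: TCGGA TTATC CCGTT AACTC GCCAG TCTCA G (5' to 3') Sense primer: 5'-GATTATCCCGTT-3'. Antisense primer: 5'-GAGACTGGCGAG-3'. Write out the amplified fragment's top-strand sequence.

5'-GATTATCCCGTTAACTCGCCAGTCTC-3'

Forward primer GATTATCCCGTT is found on the top strand at positions 4–15.
The reverse primer's reverse complement is CTCGCCAGTCTC, which matches the template at positions 18–29.
The product is the template from position 4 through 29 (26 bp).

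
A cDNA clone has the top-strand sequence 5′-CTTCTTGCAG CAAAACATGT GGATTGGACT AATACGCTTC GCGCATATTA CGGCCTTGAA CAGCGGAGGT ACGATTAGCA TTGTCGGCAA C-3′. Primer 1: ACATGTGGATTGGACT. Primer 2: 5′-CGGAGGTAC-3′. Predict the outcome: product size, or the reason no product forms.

No product — both primers anneal to the same strand and extend in the same direction.

Primer 1 (ACATGTGGATTGGACT) matches the top strand at positions 15–30 (3' end points downstream).
Primer 2 (CGGAGGTAC) also matches the top strand directly, at positions 64–72 — its reverse complement GTACCTCCG is not present.
Both primers anneal to the bottom strand with 3' ends pointing the same way, so neither can prime synthesis back toward the other.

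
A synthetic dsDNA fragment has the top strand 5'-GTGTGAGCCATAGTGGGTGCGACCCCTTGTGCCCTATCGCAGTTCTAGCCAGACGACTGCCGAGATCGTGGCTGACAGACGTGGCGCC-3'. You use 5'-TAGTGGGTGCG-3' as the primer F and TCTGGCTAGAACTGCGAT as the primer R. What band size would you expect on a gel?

43 bp

The forward primer matches the template at positions 11–21.
The reverse primer's reverse complement is ATCGCAGTTCTAGCCAGA, which matches the template at positions 36–53.
Amplicon spans positions 11–53: 43 bp.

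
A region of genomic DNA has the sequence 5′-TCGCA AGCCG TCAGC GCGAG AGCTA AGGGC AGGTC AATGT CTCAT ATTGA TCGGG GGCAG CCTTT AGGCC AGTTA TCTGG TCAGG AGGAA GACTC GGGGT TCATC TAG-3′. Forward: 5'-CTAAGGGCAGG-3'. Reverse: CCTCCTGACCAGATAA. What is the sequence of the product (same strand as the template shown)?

Scanning the template, CTAAGGGCAGG occurs at positions 23–33; this primer anneals to the bottom strand there with its 3' end pointing downstream.
The reverse primer's reverse complement is TTATCTGGTCAGGAGG, which matches the template at positions 73–88.
The product is the template from position 23 through 88 (66 bp).

5'-CTAAGGGCAGGTCAATGTCTCATATTGATCGGGGGCAGCCTTTAGGCCAGTTATCTGGTCAGGAGG-3'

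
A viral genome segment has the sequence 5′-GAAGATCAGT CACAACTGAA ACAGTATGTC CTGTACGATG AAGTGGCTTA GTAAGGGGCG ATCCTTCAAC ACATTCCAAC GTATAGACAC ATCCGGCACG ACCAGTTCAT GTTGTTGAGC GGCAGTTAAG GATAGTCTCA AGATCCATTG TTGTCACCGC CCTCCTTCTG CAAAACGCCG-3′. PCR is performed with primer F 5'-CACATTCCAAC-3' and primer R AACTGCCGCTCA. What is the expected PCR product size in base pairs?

58 bp

Forward primer CACATTCCAAC is found on the top strand at positions 70–80.
The reverse primer's reverse complement is TGAGCGGCAGTT, which matches the template at positions 116–127.
The product runs from position 70 to position 127, so its length is 127 − 70 + 1 = 58 bp.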